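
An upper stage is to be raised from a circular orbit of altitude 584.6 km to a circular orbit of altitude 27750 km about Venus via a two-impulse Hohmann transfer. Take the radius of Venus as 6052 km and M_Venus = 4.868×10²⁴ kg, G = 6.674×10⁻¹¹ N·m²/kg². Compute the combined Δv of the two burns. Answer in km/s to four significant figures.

Δv_total ≈ 3.374 km/s

μ = GM = 6.674×10⁻¹¹ × 4.868×10²⁴ = 3.249×10¹⁴ m³/s².
r₁ = 6052 + 584.6 = 6636.6 km = 6.6366×10⁶ m.
r₂ = 6052 + 27750 = 33802 km = 3.3802×10⁷ m.
Transfer ellipse a_t = (r₁ + r₂)/2 = 2.022×10⁷ m.
At r₁: circular v_c1 = √(μ/r₁) = 6997 m/s; transfer-periapsis v_p = √[μ(2/r₁ − 1/a_t)] = 9047 m/s.
Δv₁ = v_p − v_c1 = 2050 m/s.
At r₂: circular v_c2 = √(μ/r₂) = 3100 m/s; transfer-apoapsis v_a = √[μ(2/r₂ − 1/a_t)] = 1776 m/s.
Δv₂ = v_c2 − v_a = 1324 m/s.
Total Δv = Δv₁ + Δv₂ = 3374 m/s = 3.374 km/s.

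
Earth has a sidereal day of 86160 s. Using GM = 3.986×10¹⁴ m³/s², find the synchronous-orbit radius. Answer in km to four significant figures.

A synchronous orbit has period T, so by Kepler's third law a = (μT²/4π²)^(1/3).
μT²/4π² = 3.986×10¹⁴ × (8.616×10⁴)² / 39.48 = 7.495×10²² m³.
a = 4.216×10⁷ m = 42163 km.

r_sync ≈ 42160 km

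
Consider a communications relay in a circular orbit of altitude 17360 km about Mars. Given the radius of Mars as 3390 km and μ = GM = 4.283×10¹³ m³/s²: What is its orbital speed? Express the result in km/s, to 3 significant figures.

r = 3390 + 17360 = 20750 km = 2.0750×10⁷ m.
For a circular orbit v = √(μ/r) = √(4.283×10¹³ / 2.075×10⁷) = √(2.064×10⁶) = 1437 m/s.
That is 1.437 km/s.

v ≈ 1.44 km/s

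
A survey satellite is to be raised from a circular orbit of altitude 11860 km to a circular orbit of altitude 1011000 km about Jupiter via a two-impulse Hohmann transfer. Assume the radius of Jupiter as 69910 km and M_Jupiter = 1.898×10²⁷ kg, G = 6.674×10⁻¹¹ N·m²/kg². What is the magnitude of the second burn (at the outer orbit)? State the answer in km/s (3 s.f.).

μ = GM = 6.674×10⁻¹¹ × 1.898×10²⁷ = 1.267×10¹⁷ m³/s².
r₁ = 69910 + 11860 = 81770 km = 8.1770×10⁷ m.
r₂ = 69910 + 1011000 = 1080900 km = 1.0809×10⁹ m.
Transfer ellipse a_t = (r₁ + r₂)/2 = 5.813×10⁸ m.
At r₁: circular v_c1 = √(μ/r₁) = 39360 m/s; transfer-perijove v_p = √[μ(2/r₁ − 1/a_t)] = 53670 m/s.
At r₂: circular v_c2 = √(μ/r₂) = 10830 m/s; transfer-apojove v_a = √[μ(2/r₂ − 1/a_t)] = 4060 m/s.
Δv₂ = v_c2 − v_a = 6765 m/s.
= 6.765 km/s.

Δv ≈ 6.77 km/s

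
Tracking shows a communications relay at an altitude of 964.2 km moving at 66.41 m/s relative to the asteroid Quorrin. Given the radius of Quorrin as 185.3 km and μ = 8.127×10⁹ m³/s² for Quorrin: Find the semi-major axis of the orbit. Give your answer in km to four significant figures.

r = 185.3 + 964.2 = 1149.5 km = 1.150×10⁶ m.
Vis-viva rearranged: 1/a = 2/r − v²/μ = 1.740×10⁻⁶ − 5.427×10⁻⁷ = 1.197×10⁻⁶ m⁻¹.
a = 8.353×10⁵ m = 835.27 km.

a ≈ 835.3 km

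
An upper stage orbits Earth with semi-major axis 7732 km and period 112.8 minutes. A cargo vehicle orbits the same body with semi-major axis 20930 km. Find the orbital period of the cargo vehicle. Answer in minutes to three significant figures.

T₂ ≈ 502 minutes

Kepler's third law: T² ∝ a³, so T₂ = T₁ (a₂/a₁)^(3/2).
a₂/a₁ = 2.707, (a₂/a₁)^(3/2) = 4.454.
T₂ = 112.8 × 4.454 = 502.4 minutes.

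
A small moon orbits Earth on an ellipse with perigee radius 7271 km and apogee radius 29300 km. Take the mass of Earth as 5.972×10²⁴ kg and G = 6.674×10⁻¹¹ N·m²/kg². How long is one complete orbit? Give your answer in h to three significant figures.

μ = GM = 6.674×10⁻¹¹ × 5.972×10²⁴ = 3.986×10¹⁴ m³/s².
Semi-major axis a = (r_p + r_a)/2 = (7271.0 + 29300)/2 = 18286 km = 1.829×10⁷ m.
By Kepler's third law T = 2π√(a³/μ) = 2π × 3.917×10³ = 2.461×10⁴ s.
= 6.836 h.

T ≈ 6.84 h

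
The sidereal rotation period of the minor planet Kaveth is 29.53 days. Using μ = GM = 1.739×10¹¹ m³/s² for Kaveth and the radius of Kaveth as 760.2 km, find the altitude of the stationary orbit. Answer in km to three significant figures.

T = 29.53 days = 2.551×10⁶ s.
A synchronous orbit has period T, so by Kepler's third law a = (μT²/4π²)^(1/3).
μT²/4π² = 1.739×10¹¹ × (2.551×10⁶)² / 39.48 = 2.867×10²² m³.
a = 3.061×10⁷ m = 30608 km.
Altitude h = a − R = 30608 − 760.2 = 29848 km.

h_sync ≈ 29800 km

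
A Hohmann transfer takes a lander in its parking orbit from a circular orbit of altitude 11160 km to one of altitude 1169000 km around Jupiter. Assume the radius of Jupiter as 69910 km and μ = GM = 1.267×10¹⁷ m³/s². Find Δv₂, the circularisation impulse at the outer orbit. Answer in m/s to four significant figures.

r₁ = 69910 + 11160 = 81070 km = 8.1070×10⁷ m.
r₂ = 69910 + 1169000 = 1238900 km = 1.2389×10⁹ m.
Transfer ellipse a_t = (r₁ + r₂)/2 = 6.600×10⁸ m.
At r₁: circular v_c1 = √(μ/r₁) = 39530 m/s; transfer-perijove v_p = √[μ(2/r₁ − 1/a_t)] = 54160 m/s.
At r₂: circular v_c2 = √(μ/r₂) = 10110 m/s; transfer-apojove v_a = √[μ(2/r₂ − 1/a_t)] = 3544 m/s.
Δv₂ = v_c2 − v_a = 6568 m/s.

Δv ≈ 6568 m/s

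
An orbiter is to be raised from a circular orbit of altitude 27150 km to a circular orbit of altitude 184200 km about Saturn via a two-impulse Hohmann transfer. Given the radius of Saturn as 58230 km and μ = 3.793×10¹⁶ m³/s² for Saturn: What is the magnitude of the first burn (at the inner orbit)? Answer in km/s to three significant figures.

r₁ = 58230 + 27150 = 85380 km = 8.5380×10⁷ m.
r₂ = 58230 + 184200 = 242430 km = 2.4243×10⁸ m.
Transfer ellipse a_t = (r₁ + r₂)/2 = 1.639×10⁸ m.
At r₁: circular v_c1 = √(μ/r₁) = 21080 m/s; transfer-perikrone v_p = √[μ(2/r₁ − 1/a_t)] = 25630 m/s.
Δv₁ = v_p − v_c1 = 4556 m/s.
= 4.556 km/s.

Δv ≈ 4.56 km/s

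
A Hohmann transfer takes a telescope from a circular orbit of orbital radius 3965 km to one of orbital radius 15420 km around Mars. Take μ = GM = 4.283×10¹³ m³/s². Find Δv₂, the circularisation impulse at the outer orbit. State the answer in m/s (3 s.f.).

r₁ = 3965 km = 3.965×10⁶ m.
r₂ = 15420 km = 1.542×10⁷ m.
Transfer ellipse a_t = (r₁ + r₂)/2 = 9.692×10⁶ m.
At r₁: circular v_c1 = √(μ/r₁) = 3287 m/s; transfer-periapsis v_p = √[μ(2/r₁ − 1/a_t)] = 4145 m/s.
At r₂: circular v_c2 = √(μ/r₂) = 1667 m/s; transfer-apoapsis v_a = √[μ(2/r₂ − 1/a_t)] = 1066 m/s.
Δv₂ = v_c2 − v_a = 600.7 m/s.

Δv ≈ 601 m/s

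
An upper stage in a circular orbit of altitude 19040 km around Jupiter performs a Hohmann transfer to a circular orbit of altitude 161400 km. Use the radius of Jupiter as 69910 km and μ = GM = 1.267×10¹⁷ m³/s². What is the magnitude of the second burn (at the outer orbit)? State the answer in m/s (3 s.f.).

r₁ = 69910 + 19040 = 88950 km = 8.8950×10⁷ m.
r₂ = 69910 + 161400 = 231310 km = 2.3131×10⁸ m.
Transfer ellipse a_t = (r₁ + r₂)/2 = 1.601×10⁸ m.
At r₁: circular v_c1 = √(μ/r₁) = 37740 m/s; transfer-perijove v_p = √[μ(2/r₁ − 1/a_t)] = 45360 m/s.
At r₂: circular v_c2 = √(μ/r₂) = 23400 m/s; transfer-apojove v_a = √[μ(2/r₂ − 1/a_t)] = 17440 m/s.
Δv₂ = v_c2 − v_a = 5961 m/s.

Δv ≈ 5960 m/s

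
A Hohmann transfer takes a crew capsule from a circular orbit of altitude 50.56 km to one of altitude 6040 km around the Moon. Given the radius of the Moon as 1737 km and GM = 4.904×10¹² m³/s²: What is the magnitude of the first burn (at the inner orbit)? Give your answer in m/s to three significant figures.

Δv ≈ 456 m/s

r₁ = 1737 + 50.56 = 1787.6 km = 1.7876×10⁶ m.
r₂ = 1737 + 6040 = 7777.0 km = 7.7770×10⁶ m.
Transfer ellipse a_t = (r₁ + r₂)/2 = 4.782×10⁶ m.
At r₁: circular v_c1 = √(μ/r₁) = 1656 m/s; transfer-perilune v_p = √[μ(2/r₁ − 1/a_t)] = 2112 m/s.
Δv₁ = v_p − v_c1 = 455.9 m/s.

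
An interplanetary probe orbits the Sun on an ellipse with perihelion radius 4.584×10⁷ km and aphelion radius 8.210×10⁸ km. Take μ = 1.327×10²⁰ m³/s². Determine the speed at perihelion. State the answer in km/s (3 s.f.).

Semi-major axis a = (r_p + r_a)/2 = 4.3342×10⁸ km = 4.334×10¹¹ m.
Vis-viva: v² = μ(2/r − 1/a) = 1.327×10²⁰ × (4.363×10⁻¹¹ − 2.307×10⁻¹²) = 5.484×10⁹ m²/s².
v = 74050 m/s = 74.05 km/s.

v ≈ 74.1 km/s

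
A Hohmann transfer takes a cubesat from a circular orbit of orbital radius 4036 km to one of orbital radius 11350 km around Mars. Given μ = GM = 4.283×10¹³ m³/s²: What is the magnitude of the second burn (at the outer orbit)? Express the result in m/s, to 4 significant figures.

Δv ≈ 535.5 m/s

r₁ = 4036 km = 4.036×10⁶ m.
r₂ = 11350 km = 1.135×10⁷ m.
Transfer ellipse a_t = (r₁ + r₂)/2 = 7.693×10⁶ m.
At r₁: circular v_c1 = √(μ/r₁) = 3258 m/s; transfer-periapsis v_p = √[μ(2/r₁ − 1/a_t)] = 3957 m/s.
At r₂: circular v_c2 = √(μ/r₂) = 1943 m/s; transfer-apoapsis v_a = √[μ(2/r₂ − 1/a_t)] = 1407 m/s.
Δv₂ = v_c2 − v_a = 535.5 m/s.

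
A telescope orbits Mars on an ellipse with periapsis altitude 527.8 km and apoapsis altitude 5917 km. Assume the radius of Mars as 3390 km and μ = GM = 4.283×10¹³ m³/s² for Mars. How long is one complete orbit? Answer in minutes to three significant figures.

T ≈ 272 minutes

r_p = 3390 + 527.8 = 3917.8 km = 3.9178×10⁶ m.
r_a = 3390 + 5917 = 9307.0 km = 9.3070×10⁶ m.
Semi-major axis a = (r_p + r_a)/2 = (3917.8 + 9307.0)/2 = 6612.4 km = 6.612×10⁶ m.
By Kepler's third law T = 2π√(a³/μ) = 2π × 2.598×10³ = 1.632×10⁴ s.
= 272.1 minutes.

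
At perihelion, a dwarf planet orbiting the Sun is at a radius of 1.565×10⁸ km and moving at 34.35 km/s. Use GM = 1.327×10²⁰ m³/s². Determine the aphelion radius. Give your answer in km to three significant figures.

r_p = 1.565×10¹¹ m.
Specific energy ε = v²/2 − μ/r = -2.580×10⁸ J/kg, so a = −μ/(2ε) = 2.572×10¹¹ m.
The apsides satisfy r_p + r_a = 2a, so the aphelion radius is 2a − r_p = 3.579×10¹¹ m = 3.5792×10⁸ km.

aphelion radius ≈ 3.58×10⁸ km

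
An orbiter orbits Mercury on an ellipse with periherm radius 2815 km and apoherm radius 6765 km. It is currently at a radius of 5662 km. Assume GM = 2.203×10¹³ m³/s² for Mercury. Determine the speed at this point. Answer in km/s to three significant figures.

Semi-major axis a = (r_p + r_a)/2 = 4790.0 km = 4.790×10⁶ m.
Vis-viva: v² = μ(2/r − 1/a) = 2.203×10¹³ × (3.532×10⁻⁷ − 2.088×10⁻⁷) = 3.183×10⁶ m²/s².
v = 1784 m/s = 1.784 km/s.

v ≈ 1.78 km/s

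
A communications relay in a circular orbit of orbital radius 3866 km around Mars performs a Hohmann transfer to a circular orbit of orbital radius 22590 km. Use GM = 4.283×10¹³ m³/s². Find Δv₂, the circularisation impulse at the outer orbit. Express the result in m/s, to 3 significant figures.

Δv ≈ 633 m/s

r₁ = 3866 km = 3.866×10⁶ m.
r₂ = 22590 km = 2.259×10⁷ m.
Transfer ellipse a_t = (r₁ + r₂)/2 = 1.323×10⁷ m.
At r₁: circular v_c1 = √(μ/r₁) = 3328 m/s; transfer-periapsis v_p = √[μ(2/r₁ − 1/a_t)] = 4350 m/s.
At r₂: circular v_c2 = √(μ/r₂) = 1377 m/s; transfer-apoapsis v_a = √[μ(2/r₂ − 1/a_t)] = 744.4 m/s.
Δv₂ = v_c2 − v_a = 632.6 m/s.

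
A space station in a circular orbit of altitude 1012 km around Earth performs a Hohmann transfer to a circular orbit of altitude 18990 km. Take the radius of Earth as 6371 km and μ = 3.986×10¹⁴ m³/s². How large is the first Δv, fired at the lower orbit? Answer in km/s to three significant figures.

r₁ = 6371 + 1012 = 7383.0 km = 7.3830×10⁶ m.
r₂ = 6371 + 18990 = 25361 km = 2.5361×10⁷ m.
Transfer ellipse a_t = (r₁ + r₂)/2 = 1.637×10⁷ m.
At r₁: circular v_c1 = √(μ/r₁) = 7348 m/s; transfer-perigee v_p = √[μ(2/r₁ − 1/a_t)] = 9145 m/s.
Δv₁ = v_p − v_c1 = 1797 m/s.
= 1.797 km/s.

Δv ≈ 1.80 km/s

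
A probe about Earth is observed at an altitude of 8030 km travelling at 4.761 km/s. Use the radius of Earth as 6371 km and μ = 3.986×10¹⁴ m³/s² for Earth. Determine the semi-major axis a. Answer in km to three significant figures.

r = 6371 + 8030 = 14401 km = 1.440×10⁷ m.
Vis-viva rearranged: 1/a = 2/r − v²/μ = 1.389×10⁻⁷ − 5.687×10⁻⁸ = 8.201×10⁻⁸ m⁻¹.
a = 1.219×10⁷ m = 12193 km.

a ≈ 12200 km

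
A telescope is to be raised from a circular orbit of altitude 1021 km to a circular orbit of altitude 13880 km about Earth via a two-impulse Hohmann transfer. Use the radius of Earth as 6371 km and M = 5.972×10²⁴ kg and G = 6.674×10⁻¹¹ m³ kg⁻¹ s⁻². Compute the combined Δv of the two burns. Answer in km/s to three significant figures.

Δv_total ≈ 2.74 km/s

μ = GM = 6.674×10⁻¹¹ × 5.972×10²⁴ = 3.986×10¹⁴ m³/s².
r₁ = 6371 + 1021 = 7392.0 km = 7.3920×10⁶ m.
r₂ = 6371 + 13880 = 20251 km = 2.0251×10⁷ m.
Transfer ellipse a_t = (r₁ + r₂)/2 = 1.382×10⁷ m.
At r₁: circular v_c1 = √(μ/r₁) = 7343 m/s; transfer-perigee v_p = √[μ(2/r₁ − 1/a_t)] = 8888 m/s.
Δv₁ = v_p − v_c1 = 1545 m/s.
At r₂: circular v_c2 = √(μ/r₂) = 4436 m/s; transfer-apogee v_a = √[μ(2/r₂ − 1/a_t)] = 3244 m/s.
Δv₂ = v_c2 − v_a = 1192 m/s.
Total Δv = Δv₁ + Δv₂ = 2737 m/s = 2.737 km/s.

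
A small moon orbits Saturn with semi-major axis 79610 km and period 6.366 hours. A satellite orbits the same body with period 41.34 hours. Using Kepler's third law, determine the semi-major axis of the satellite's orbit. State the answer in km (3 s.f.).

a₂ ≈ 2.77×10⁵ km

Kepler's third law: a³ ∝ T², so a₂ = a₁ (T₂/T₁)^(2/3).
T₂/T₁ = 6.494, (T₂/T₁)^(2/3) = 3.481.
a₂ = 79610 × 3.481 = 2.771×10⁵ km.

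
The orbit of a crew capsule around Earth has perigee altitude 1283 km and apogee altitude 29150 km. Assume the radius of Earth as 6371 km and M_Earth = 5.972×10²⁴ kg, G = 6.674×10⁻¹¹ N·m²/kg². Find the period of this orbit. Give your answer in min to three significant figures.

T ≈ 526 min

μ = GM = 6.674×10⁻¹¹ × 5.972×10²⁴ = 3.986×10¹⁴ m³/s².
r_p = 6371 + 1283 = 7654.0 km = 7.6540×10⁶ m.
r_a = 6371 + 29150 = 35521 km = 3.5521×10⁷ m.
Semi-major axis a = (r_p + r_a)/2 = (7654.0 + 35521)/2 = 21588 km = 2.159×10⁷ m.
By Kepler's third law T = 2π√(a³/μ) = 2π × 5.024×10³ = 3.157×10⁴ s.
= 526.1 min.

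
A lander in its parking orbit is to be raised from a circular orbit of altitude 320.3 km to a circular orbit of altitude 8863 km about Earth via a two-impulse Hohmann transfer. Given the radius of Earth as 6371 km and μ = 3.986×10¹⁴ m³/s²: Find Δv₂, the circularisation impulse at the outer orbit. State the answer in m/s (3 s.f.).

Δv ≈ 1120 m/s

r₁ = 6371 + 320.3 = 6691.3 km = 6.6913×10⁶ m.
r₂ = 6371 + 8863 = 15234 km = 1.5234×10⁷ m.
Transfer ellipse a_t = (r₁ + r₂)/2 = 1.096×10⁷ m.
At r₁: circular v_c1 = √(μ/r₁) = 7718 m/s; transfer-perigee v_p = √[μ(2/r₁ − 1/a_t)] = 9098 m/s.
At r₂: circular v_c2 = √(μ/r₂) = 5115 m/s; transfer-apogee v_a = √[μ(2/r₂ − 1/a_t)] = 3996 m/s.
Δv₂ = v_c2 − v_a = 1119 m/s.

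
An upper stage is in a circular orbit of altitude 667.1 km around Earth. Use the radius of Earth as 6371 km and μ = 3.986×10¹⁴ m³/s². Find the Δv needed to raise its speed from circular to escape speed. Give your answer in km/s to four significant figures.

Δv ≈ 3.117 km/s

r = 6371 + 667.1 = 7038.1 km = 7.0381×10⁶ m.
Circular speed v_c = √(μ/r) = 7526 m/s.
Escape speed v_esc = √(2μ/r) = √2 × v_c = 10640 m/s.
Δv = v_esc − v_c = 3117 m/s = 3.117 km/s.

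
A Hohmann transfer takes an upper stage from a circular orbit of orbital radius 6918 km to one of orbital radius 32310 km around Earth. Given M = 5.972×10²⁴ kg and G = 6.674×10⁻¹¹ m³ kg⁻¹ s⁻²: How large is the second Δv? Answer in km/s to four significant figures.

μ = GM = 6.674×10⁻¹¹ × 5.972×10²⁴ = 3.986×10¹⁴ m³/s².
r₁ = 6918 km = 6.918×10⁶ m.
r₂ = 32310 km = 3.231×10⁷ m.
Transfer ellipse a_t = (r₁ + r₂)/2 = 1.961×10⁷ m.
At r₁: circular v_c1 = √(μ/r₁) = 7590 m/s; transfer-perigee v_p = √[μ(2/r₁ − 1/a_t)] = 9742 m/s.
At r₂: circular v_c2 = √(μ/r₂) = 3512 m/s; transfer-apogee v_a = √[μ(2/r₂ − 1/a_t)] = 2086 m/s.
Δv₂ = v_c2 − v_a = 1426 m/s.
= 1.426 km/s.

Δv ≈ 1.426 km/s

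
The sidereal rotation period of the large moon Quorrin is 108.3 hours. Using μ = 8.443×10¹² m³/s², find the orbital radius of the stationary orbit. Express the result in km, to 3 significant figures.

r_sync ≈ 31900 km

T = 108.3 hours = 3.899×10⁵ s.
A synchronous orbit has period T, so by Kepler's third law a = (μT²/4π²)^(1/3).
μT²/4π² = 8.443×10¹² × (3.899×10⁵)² / 39.48 = 3.251×10²² m³.
a = 3.192×10⁷ m = 31915 km.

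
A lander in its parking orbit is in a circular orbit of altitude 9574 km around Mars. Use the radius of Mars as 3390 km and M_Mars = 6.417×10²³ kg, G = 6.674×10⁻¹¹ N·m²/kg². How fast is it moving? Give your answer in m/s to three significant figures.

μ = GM = 6.674×10⁻¹¹ × 6.417×10²³ = 4.283×10¹³ m³/s².
r = 3390 + 9574 = 12964 km = 1.2964×10⁷ m.
For a circular orbit v = √(μ/r) = √(4.283×10¹³ / 1.296×10⁷) = √(3.304×10⁶) = 1818 m/s.

v ≈ 1820 m/s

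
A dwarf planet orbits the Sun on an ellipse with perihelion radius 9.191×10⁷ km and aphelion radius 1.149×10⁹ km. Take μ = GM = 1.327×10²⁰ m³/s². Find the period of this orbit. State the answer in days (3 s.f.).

T ≈ 3090 days

Semi-major axis a = (r_p + r_a)/2 = (9.1910×10⁷ + 1.1490×10⁹)/2 = 6.2046×10⁸ km = 6.205×10¹¹ m.
By Kepler's third law T = 2π√(a³/μ) = 2π × 4.243×10⁷ = 2.666×10⁸ s.
= 3085 days.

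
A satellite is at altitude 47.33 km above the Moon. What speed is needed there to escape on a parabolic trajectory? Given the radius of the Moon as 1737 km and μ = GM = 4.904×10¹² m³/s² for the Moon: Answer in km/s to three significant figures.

r = 1737 + 47.33 = 1784.3 km = 1.7843×10⁶ m.
Escape speed v_esc = √(2μ/r) = √(2 × 4.904×10¹² / 1.784×10⁶) = √(5.497×10⁶) = 2345 m/s.
= 2.345 km/s.

v_esc ≈ 2.34 km/s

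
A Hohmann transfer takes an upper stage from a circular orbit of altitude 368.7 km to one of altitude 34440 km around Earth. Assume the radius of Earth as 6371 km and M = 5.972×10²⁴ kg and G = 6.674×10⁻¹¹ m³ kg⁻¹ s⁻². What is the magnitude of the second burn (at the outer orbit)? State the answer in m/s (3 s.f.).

μ = GM = 6.674×10⁻¹¹ × 5.972×10²⁴ = 3.986×10¹⁴ m³/s².
r₁ = 6371 + 368.7 = 6739.7 km = 6.7397×10⁶ m.
r₂ = 6371 + 34440 = 40811 km = 4.0811×10⁷ m.
Transfer ellipse a_t = (r₁ + r₂)/2 = 2.378×10⁷ m.
At r₁: circular v_c1 = √(μ/r₁) = 7690 m/s; transfer-perigee v_p = √[μ(2/r₁ − 1/a_t)] = 10080 m/s.
At r₂: circular v_c2 = √(μ/r₂) = 3125 m/s; transfer-apogee v_a = √[μ(2/r₂ − 1/a_t)] = 1664 m/s.
Δv₂ = v_c2 − v_a = 1461 m/s.

Δv ≈ 1460 m/s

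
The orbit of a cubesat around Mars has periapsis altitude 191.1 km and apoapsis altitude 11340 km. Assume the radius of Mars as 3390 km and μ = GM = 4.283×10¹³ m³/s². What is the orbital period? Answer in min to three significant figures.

T ≈ 443 min

r_p = 3390 + 191.1 = 3581.1 km = 3.5811×10⁶ m.
r_a = 3390 + 11340 = 14730 km = 1.4730×10⁷ m.
Semi-major axis a = (r_p + r_a)/2 = (3581.1 + 14730)/2 = 9155.5 km = 9.156×10⁶ m.
By Kepler's third law T = 2π√(a³/μ) = 2π × 4.233×10³ = 2.660×10⁴ s.
= 443.3 min.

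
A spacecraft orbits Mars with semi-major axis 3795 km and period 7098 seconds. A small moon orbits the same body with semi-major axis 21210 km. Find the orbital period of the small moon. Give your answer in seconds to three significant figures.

T₂ ≈ 93800 seconds

Kepler's third law: T² ∝ a³, so T₂ = T₁ (a₂/a₁)^(3/2).
a₂/a₁ = 5.589, (a₂/a₁)^(3/2) = 13.21.
T₂ = 7098 × 13.21 = 93780 seconds.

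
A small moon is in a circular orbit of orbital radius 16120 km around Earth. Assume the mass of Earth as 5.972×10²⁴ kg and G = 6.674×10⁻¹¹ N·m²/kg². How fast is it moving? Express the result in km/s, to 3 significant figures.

v ≈ 4.97 km/s

μ = GM = 6.674×10⁻¹¹ × 5.972×10²⁴ = 3.986×10¹⁴ m³/s².
r = 16120 km = 1.612×10⁷ m.
For a circular orbit v = √(μ/r) = √(3.986×10¹⁴ / 1.612×10⁷) = √(2.473×10⁷) = 4972 m/s.
That is 4.972 km/s.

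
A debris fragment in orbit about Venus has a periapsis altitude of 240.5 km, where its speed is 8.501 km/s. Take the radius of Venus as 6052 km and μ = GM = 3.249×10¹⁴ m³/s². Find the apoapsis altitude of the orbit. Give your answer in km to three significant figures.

apoapsis altitude ≈ 8620 km

r_p = 6052 + 240.5 = 6292.5 km = 6.292×10⁶ m.
Specific energy ε = v²/2 − μ/r = -1.550×10⁷ J/kg, so a = −μ/(2ε) = 1.048×10⁷ m.
The apsides satisfy r_p + r_a = 2a, so the apoapsis radius is 2a − r_p = 1.467×10⁷ m = 14670 km.
Apoapsis altitude = 14670 − 6052 = 8617.6 km.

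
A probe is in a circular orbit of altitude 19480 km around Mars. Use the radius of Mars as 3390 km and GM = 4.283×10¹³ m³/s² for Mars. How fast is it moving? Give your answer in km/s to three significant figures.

r = 3390 + 19480 = 22870 km = 2.2870×10⁷ m.
For a circular orbit v = √(μ/r) = √(4.283×10¹³ / 2.287×10⁷) = √(1.873×10⁶) = 1368 m/s.
That is 1.368 km/s.

v ≈ 1.37 km/s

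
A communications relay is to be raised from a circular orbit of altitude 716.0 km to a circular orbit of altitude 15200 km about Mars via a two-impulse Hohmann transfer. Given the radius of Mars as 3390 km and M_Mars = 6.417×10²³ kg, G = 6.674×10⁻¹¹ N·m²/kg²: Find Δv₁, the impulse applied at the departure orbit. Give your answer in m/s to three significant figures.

Δv ≈ 904 m/s

μ = GM = 6.674×10⁻¹¹ × 6.417×10²³ = 4.283×10¹³ m³/s².
r₁ = 3390 + 716.0 = 4106.0 km = 4.1060×10⁶ m.
r₂ = 3390 + 15200 = 18590 km = 1.8590×10⁷ m.
Transfer ellipse a_t = (r₁ + r₂)/2 = 1.135×10⁷ m.
At r₁: circular v_c1 = √(μ/r₁) = 3230 m/s; transfer-periapsis v_p = √[μ(2/r₁ − 1/a_t)] = 4134 m/s.
Δv₁ = v_p − v_c1 = 904.0 m/s.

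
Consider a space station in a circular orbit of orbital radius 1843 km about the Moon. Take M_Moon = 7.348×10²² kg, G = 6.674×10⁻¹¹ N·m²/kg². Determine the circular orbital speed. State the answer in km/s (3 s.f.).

μ = GM = 6.674×10⁻¹¹ × 7.348×10²² = 4.904×10¹² m³/s².
r = 1843 km = 1.843×10⁶ m.
For a circular orbit v = √(μ/r) = √(4.904×10¹² / 1.843×10⁶) = √(2.661×10⁶) = 1631 m/s.
That is 1.631 km/s.

v ≈ 1.63 km/s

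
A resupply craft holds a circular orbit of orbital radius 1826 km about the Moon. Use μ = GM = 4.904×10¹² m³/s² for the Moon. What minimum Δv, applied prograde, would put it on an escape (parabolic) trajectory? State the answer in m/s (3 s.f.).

r = 1826 km = 1.826×10⁶ m.
Circular speed v_c = √(μ/r) = 1639 m/s.
Escape speed v_esc = √(2μ/r) = √2 × v_c = 2318 m/s.
Δv = v_esc − v_c = 678.8 m/s.

Δv ≈ 679 m/s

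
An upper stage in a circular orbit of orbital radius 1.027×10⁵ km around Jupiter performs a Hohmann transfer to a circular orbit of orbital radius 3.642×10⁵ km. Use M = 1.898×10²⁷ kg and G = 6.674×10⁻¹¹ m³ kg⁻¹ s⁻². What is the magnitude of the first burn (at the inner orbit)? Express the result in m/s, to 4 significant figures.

Δv ≈ 8746 m/s

μ = GM = 6.674×10⁻¹¹ × 1.898×10²⁷ = 1.267×10¹⁷ m³/s².
r₁ = 1.027×10⁵ km = 1.027×10⁸ m.
r₂ = 3.642×10⁵ km = 3.642×10⁸ m.
Transfer ellipse a_t = (r₁ + r₂)/2 = 2.334×10⁸ m.
At r₁: circular v_c1 = √(μ/r₁) = 35120 m/s; transfer-perijove v_p = √[μ(2/r₁ − 1/a_t)] = 43870 m/s.
Δv₁ = v_p − v_c1 = 8746 m/s.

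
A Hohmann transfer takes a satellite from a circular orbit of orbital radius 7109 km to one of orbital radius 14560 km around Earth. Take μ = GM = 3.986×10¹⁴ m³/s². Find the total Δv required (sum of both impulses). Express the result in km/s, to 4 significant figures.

r₁ = 7109 km = 7.109×10⁶ m.
r₂ = 14560 km = 1.456×10⁷ m.
Transfer ellipse a_t = (r₁ + r₂)/2 = 1.083×10⁷ m.
At r₁: circular v_c1 = √(μ/r₁) = 7488 m/s; transfer-perigee v_p = √[μ(2/r₁ − 1/a_t)] = 8680 m/s.
Δv₁ = v_p − v_c1 = 1192 m/s.
At r₂: circular v_c2 = √(μ/r₂) = 5232 m/s; transfer-apogee v_a = √[μ(2/r₂ − 1/a_t)] = 4238 m/s.
Δv₂ = v_c2 − v_a = 994.0 m/s.
Total Δv = Δv₁ + Δv₂ = 2186 m/s = 2.186 km/s.

Δv_total ≈ 2.186 km/s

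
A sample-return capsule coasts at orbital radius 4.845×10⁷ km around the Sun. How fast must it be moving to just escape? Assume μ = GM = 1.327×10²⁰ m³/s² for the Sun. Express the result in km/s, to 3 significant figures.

r = 4.845×10⁷ km = 4.845×10¹⁰ m.
Escape speed v_esc = √(2μ/r) = √(2 × 1.327×10²⁰ / 4.845×10¹⁰) = √(5.478×10⁹) = 74010 m/s.
= 74.01 km/s.

v_esc ≈ 74.0 km/s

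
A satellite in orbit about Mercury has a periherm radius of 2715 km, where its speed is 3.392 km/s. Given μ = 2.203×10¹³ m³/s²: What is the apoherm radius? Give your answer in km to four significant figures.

r_p = 2.715×10⁶ m.
Specific energy ε = v²/2 − μ/r = -2.361×10⁶ J/kg, so a = −μ/(2ε) = 4.665×10⁶ m.
The apsides satisfy r_p + r_a = 2a, so the apoherm radius is 2a − r_p = 6.614×10⁶ m = 6614.4 km.

apoherm radius ≈ 6614 km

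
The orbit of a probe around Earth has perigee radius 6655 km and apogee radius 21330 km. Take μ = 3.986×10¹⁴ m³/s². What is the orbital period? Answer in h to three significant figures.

T ≈ 4.58 h

Semi-major axis a = (r_p + r_a)/2 = (6655.0 + 21330)/2 = 13992 km = 1.399×10⁷ m.
By Kepler's third law T = 2π√(a³/μ) = 2π × 2.622×10³ = 1.647×10⁴ s.
= 4.576 h.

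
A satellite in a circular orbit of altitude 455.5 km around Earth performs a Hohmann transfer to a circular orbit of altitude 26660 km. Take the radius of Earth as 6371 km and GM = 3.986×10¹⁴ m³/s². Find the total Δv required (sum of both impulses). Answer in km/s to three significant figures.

Δv_total ≈ 3.64 km/s

r₁ = 6371 + 455.5 = 6826.5 km = 6.8265×10⁶ m.
r₂ = 6371 + 26660 = 33031 km = 3.3031×10⁷ m.
Transfer ellipse a_t = (r₁ + r₂)/2 = 1.993×10⁷ m.
At r₁: circular v_c1 = √(μ/r₁) = 7641 m/s; transfer-perigee v_p = √[μ(2/r₁ − 1/a_t)] = 9838 m/s.
Δv₁ = v_p − v_c1 = 2196 m/s.
At r₂: circular v_c2 = √(μ/r₂) = 3474 m/s; transfer-apogee v_a = √[μ(2/r₂ − 1/a_t)] = 2033 m/s.
Δv₂ = v_c2 − v_a = 1441 m/s.
Total Δv = Δv₁ + Δv₂ = 3637 m/s = 3.637 km/s.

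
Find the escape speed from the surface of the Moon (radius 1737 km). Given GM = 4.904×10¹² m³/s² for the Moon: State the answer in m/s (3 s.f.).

v_esc ≈ 2380 m/s

r = R = 1.737×10⁶ m.
Escape speed v_esc = √(2μ/r) = √(2 × 4.904×10¹² / 1.737×10⁶) = √(5.647×10⁶) = 2376 m/s.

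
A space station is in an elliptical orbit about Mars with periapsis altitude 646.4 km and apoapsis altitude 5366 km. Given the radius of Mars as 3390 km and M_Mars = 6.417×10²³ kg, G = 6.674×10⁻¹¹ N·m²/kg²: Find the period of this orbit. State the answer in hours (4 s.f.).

T ≈ 4.314 hours

μ = GM = 6.674×10⁻¹¹ × 6.417×10²³ = 4.283×10¹³ m³/s².
r_p = 3390 + 646.4 = 4036.4 km = 4.0364×10⁶ m.
r_a = 3390 + 5366 = 8756.0 km = 8.7560×10⁶ m.
Semi-major axis a = (r_p + r_a)/2 = (4036.4 + 8756.0)/2 = 6396.2 km = 6.396×10⁶ m.
By Kepler's third law T = 2π√(a³/μ) = 2π × 2.472×10³ = 1.553×10⁴ s.
= 4.314 hours.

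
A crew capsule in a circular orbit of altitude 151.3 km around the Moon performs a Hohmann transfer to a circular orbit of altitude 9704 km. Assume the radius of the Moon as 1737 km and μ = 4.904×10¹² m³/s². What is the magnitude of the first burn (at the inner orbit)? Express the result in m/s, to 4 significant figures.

r₁ = 1737 + 151.3 = 1888.3 km = 1.8883×10⁶ m.
r₂ = 1737 + 9704 = 11441 km = 1.1441×10⁷ m.
Transfer ellipse a_t = (r₁ + r₂)/2 = 6.665×10⁶ m.
At r₁: circular v_c1 = √(μ/r₁) = 1612 m/s; transfer-perilune v_p = √[μ(2/r₁ − 1/a_t)] = 2111 m/s.
Δv₁ = v_p − v_c1 = 499.9 m/s.

Δv ≈ 499.9 m/s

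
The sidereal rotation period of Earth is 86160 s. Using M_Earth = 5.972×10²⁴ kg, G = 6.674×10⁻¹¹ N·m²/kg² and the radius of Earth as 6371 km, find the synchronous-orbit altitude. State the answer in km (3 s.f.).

μ = GM = 6.674×10⁻¹¹ × 5.972×10²⁴ = 3.986×10¹⁴ m³/s².
A synchronous orbit has period T, so by Kepler's third law a = (μT²/4π²)^(1/3).
μT²/4π² = 3.986×10¹⁴ × (8.616×10⁴)² / 39.48 = 7.495×10²² m³.
a = 4.216×10⁷ m = 42162 km.
Altitude h = a − R = 42162 − 6371 = 35791 km.

h_sync ≈ 35800 km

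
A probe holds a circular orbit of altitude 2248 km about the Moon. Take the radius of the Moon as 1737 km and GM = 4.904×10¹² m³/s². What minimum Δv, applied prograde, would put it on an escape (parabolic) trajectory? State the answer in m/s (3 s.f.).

r = 1737 + 2248 = 3985.0 km = 3.9850×10⁶ m.
Circular speed v_c = √(μ/r) = 1109 m/s.
Escape speed v_esc = √(2μ/r) = √2 × v_c = 1569 m/s.
Δv = v_esc − v_c = 459.5 m/s.

Δv ≈ 459 m/s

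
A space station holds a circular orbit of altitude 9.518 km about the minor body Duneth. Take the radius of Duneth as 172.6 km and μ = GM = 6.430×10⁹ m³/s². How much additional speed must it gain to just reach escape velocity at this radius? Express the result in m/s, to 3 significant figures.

r = 172.6 + 9.518 = 182.12 km = 1.8212×10⁵ m.
Circular speed v_c = √(μ/r) = 187.9 m/s.
Escape speed v_esc = √(2μ/r) = √2 × v_c = 265.7 m/s.
Δv = v_esc − v_c = 77.83 m/s.

Δv ≈ 77.8 m/s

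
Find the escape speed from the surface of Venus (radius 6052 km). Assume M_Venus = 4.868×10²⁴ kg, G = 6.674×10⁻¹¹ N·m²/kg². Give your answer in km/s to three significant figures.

v_esc ≈ 10.4 km/s

μ = GM = 6.674×10⁻¹¹ × 4.868×10²⁴ = 3.249×10¹⁴ m³/s².
r = R = 6.052×10⁶ m.
Escape speed v_esc = √(2μ/r) = √(2 × 3.249×10¹⁴ / 6.052×10⁶) = √(1.074×10⁸) = 10360 m/s.
= 10.36 km/s.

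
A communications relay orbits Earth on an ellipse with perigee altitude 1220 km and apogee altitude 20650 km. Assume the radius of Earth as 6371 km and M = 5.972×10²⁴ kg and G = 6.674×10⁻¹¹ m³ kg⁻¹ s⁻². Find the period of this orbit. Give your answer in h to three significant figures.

μ = GM = 6.674×10⁻¹¹ × 5.972×10²⁴ = 3.986×10¹⁴ m³/s².
r_p = 6371 + 1220 = 7591.0 km = 7.5910×10⁶ m.
r_a = 6371 + 20650 = 27021 km = 2.7021×10⁷ m.
Semi-major axis a = (r_p + r_a)/2 = (7591.0 + 27021)/2 = 17306 km = 1.731×10⁷ m.
By Kepler's third law T = 2π√(a³/μ) = 2π × 3.606×10³ = 2.266×10⁴ s.
= 6.294 h.

T ≈ 6.29 h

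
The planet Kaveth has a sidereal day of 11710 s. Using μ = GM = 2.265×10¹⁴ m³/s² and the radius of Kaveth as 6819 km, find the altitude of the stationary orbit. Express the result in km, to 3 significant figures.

A synchronous orbit has period T, so by Kepler's third law a = (μT²/4π²)^(1/3).
μT²/4π² = 2.265×10¹⁴ × (1.171×10⁴)² / 39.48 = 7.867×10²⁰ m³.
a = 9.232×10⁶ m = 9231.5 km.
Altitude h = a − R = 9231.5 − 6819 = 2412.5 km.

h_sync ≈ 2410 km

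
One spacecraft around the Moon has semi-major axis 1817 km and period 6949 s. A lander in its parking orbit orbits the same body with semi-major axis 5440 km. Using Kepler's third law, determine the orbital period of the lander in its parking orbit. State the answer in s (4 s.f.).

Kepler's third law: T² ∝ a³, so T₂ = T₁ (a₂/a₁)^(3/2).
a₂/a₁ = 2.994, (a₂/a₁)^(3/2) = 5.180.
T₂ = 6949 × 5.180 = 36000 s.

T₂ ≈ 36000 s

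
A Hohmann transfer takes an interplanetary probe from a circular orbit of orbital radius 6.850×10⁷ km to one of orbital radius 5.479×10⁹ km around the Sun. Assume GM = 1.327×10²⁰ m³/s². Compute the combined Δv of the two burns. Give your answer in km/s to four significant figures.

Δv_total ≈ 21.99 km/s

r₁ = 6.850×10⁷ km = 6.850×10¹⁰ m.
r₂ = 5.479×10⁹ km = 5.479×10¹² m.
Transfer ellipse a_t = (r₁ + r₂)/2 = 2.774×10¹² m.
At r₁: circular v_c1 = √(μ/r₁) = 44010 m/s; transfer-perihelion v_p = √[μ(2/r₁ − 1/a_t)] = 61860 m/s.
Δv₁ = v_p − v_c1 = 17850 m/s.
At r₂: circular v_c2 = √(μ/r₂) = 4921 m/s; transfer-aphelion v_a = √[μ(2/r₂ − 1/a_t)] = 773.4 m/s.
Δv₂ = v_c2 − v_a = 4148 m/s.
Total Δv = Δv₁ + Δv₂ = 21990 m/s = 21.99 km/s.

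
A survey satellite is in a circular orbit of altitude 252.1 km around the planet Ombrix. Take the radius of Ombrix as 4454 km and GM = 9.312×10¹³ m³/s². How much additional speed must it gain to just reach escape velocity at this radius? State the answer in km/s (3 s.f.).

Δv ≈ 1.84 km/s

r = 4454 + 252.1 = 4706.1 km = 4.7061×10⁶ m.
Circular speed v_c = √(μ/r) = 4448 m/s.
Escape speed v_esc = √(2μ/r) = √2 × v_c = 6291 m/s.
Δv = v_esc − v_c = 1843 m/s = 1.843 km/s.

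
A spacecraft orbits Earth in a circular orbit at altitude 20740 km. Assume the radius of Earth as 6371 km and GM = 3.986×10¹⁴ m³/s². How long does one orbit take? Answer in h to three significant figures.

T ≈ 12.3 h

r = 6371 + 20740 = 27111 km = 2.7111×10⁷ m.
Kepler's third law: T = 2π√(r³/μ) = 2π√((2.711×10⁷)³ / 3.986×10¹⁴).
r³/μ = 4.999×10⁷ s², so T = 2π × 7.070×10³ = 4.443×10⁴ s.
Converting: 4.443×10⁴ s ÷ 3600 = 12.34 h.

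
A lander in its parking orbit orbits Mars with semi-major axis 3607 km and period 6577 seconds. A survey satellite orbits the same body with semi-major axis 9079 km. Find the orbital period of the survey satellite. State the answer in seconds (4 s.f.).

T₂ ≈ 26260 seconds

Kepler's third law: T² ∝ a³, so T₂ = T₁ (a₂/a₁)^(3/2).
a₂/a₁ = 2.517, (a₂/a₁)^(3/2) = 3.993.
T₂ = 6577 × 3.993 = 26260 seconds.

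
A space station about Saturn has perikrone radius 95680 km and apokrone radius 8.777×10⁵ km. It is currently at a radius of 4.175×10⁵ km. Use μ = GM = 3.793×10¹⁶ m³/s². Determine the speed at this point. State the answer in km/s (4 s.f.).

Semi-major axis a = (r_p + r_a)/2 = 4.8669×10⁵ km = 4.867×10⁸ m.
Vis-viva: v² = μ(2/r − 1/a) = 3.793×10¹⁶ × (4.790×10⁻⁹ − 2.055×10⁻⁹) = 1.038×10⁸ m²/s².
v = 10190 m/s = 10.19 km/s.

v ≈ 10.19 km/s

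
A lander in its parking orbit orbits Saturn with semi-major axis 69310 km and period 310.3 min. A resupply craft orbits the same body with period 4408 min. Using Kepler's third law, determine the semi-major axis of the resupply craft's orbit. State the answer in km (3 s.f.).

a₂ ≈ 4.07×10⁵ km

Kepler's third law: a³ ∝ T², so a₂ = a₁ (T₂/T₁)^(2/3).
T₂/T₁ = 14.21, (T₂/T₁)^(2/3) = 5.866.
a₂ = 69310 × 5.866 = 4.065×10⁵ km.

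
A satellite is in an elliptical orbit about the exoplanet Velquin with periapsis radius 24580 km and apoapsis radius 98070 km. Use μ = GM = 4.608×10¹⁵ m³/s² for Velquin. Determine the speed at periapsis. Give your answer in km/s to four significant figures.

v ≈ 17.31 km/s

Semi-major axis a = (r_p + r_a)/2 = 61325 km = 6.132×10⁷ m.
Vis-viva: v² = μ(2/r − 1/a) = 4.608×10¹⁵ × (8.137×10⁻⁸ − 1.631×10⁻⁸) = 2.998×10⁸ m²/s².
v = 17310 m/s = 17.31 km/s.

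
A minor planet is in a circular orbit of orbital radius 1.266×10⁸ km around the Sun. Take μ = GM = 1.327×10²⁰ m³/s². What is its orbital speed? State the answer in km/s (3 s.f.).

v ≈ 32.4 km/s

r = 1.266×10⁸ km = 1.266×10¹¹ m.
For a circular orbit v = √(μ/r) = √(1.327×10²⁰ / 1.266×10¹¹) = √(1.048×10⁹) = 32380 m/s.
That is 32.38 km/s.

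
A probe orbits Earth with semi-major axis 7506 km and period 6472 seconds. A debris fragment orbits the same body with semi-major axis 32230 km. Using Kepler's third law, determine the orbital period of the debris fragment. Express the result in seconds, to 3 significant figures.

Kepler's third law: T² ∝ a³, so T₂ = T₁ (a₂/a₁)^(3/2).
a₂/a₁ = 4.294, (a₂/a₁)^(3/2) = 8.898.
T₂ = 6472 × 8.898 = 57590 seconds.

T₂ ≈ 57600 seconds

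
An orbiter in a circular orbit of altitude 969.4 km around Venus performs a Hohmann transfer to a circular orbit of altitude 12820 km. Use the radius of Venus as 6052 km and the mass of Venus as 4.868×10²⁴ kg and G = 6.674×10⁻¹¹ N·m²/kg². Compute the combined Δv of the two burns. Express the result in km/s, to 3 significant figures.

μ = GM = 6.674×10⁻¹¹ × 4.868×10²⁴ = 3.249×10¹⁴ m³/s².
r₁ = 6052 + 969.4 = 7021.4 km = 7.0214×10⁶ m.
r₂ = 6052 + 12820 = 18872 km = 1.8872×10⁷ m.
Transfer ellipse a_t = (r₁ + r₂)/2 = 1.295×10⁷ m.
At r₁: circular v_c1 = √(μ/r₁) = 6802 m/s; transfer-periapsis v_p = √[μ(2/r₁ − 1/a_t)] = 8213 m/s.
Δv₁ = v_p − v_c1 = 1410 m/s.
At r₂: circular v_c2 = √(μ/r₂) = 4149 m/s; transfer-apoapsis v_a = √[μ(2/r₂ − 1/a_t)] = 3056 m/s.
Δv₂ = v_c2 − v_a = 1094 m/s.
Total Δv = Δv₁ + Δv₂ = 2504 m/s = 2.504 km/s.

Δv_total ≈ 2.50 km/s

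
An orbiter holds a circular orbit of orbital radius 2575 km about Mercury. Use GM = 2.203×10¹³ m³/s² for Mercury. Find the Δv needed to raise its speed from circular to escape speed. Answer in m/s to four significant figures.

Δv ≈ 1212 m/s

r = 2575 km = 2.575×10⁶ m.
Circular speed v_c = √(μ/r) = 2925 m/s.
Escape speed v_esc = √(2μ/r) = √2 × v_c = 4137 m/s.
Δv = v_esc − v_c = 1212 m/s.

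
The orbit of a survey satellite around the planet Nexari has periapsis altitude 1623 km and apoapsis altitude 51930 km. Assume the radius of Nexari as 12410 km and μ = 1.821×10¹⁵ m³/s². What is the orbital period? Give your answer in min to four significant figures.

T ≈ 602.0 min

r_p = 12410 + 1623 = 14033 km = 1.4033×10⁷ m.
r_a = 12410 + 51930 = 64340 km = 6.4340×10⁷ m.
Semi-major axis a = (r_p + r_a)/2 = (14033 + 64340)/2 = 39186 km = 3.919×10⁷ m.
By Kepler's third law T = 2π√(a³/μ) = 2π × 5.748×10³ = 3.612×10⁴ s.
= 602.0 min.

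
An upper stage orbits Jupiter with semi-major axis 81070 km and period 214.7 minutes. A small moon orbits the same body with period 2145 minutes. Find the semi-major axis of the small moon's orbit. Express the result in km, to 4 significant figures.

a₂ ≈ 3.761×10⁵ km

Kepler's third law: a³ ∝ T², so a₂ = a₁ (T₂/T₁)^(2/3).
T₂/T₁ = 9.991, (T₂/T₁)^(2/3) = 4.639.
a₂ = 81070 × 4.639 = 3.761×10⁵ km.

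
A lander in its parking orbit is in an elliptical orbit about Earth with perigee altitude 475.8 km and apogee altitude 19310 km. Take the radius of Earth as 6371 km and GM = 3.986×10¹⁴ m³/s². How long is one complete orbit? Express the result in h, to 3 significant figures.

r_p = 6371 + 475.8 = 6846.8 km = 6.8468×10⁶ m.
r_a = 6371 + 19310 = 25681 km = 2.5681×10⁷ m.
Semi-major axis a = (r_p + r_a)/2 = (6846.8 + 25681)/2 = 16264 km = 1.626×10⁷ m.
By Kepler's third law T = 2π√(a³/μ) = 2π × 3.285×10³ = 2.064×10⁴ s.
= 5.734 h.

T ≈ 5.73 h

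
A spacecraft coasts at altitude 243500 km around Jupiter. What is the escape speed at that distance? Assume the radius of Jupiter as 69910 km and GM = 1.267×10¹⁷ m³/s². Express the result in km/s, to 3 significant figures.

r = 69910 + 243500 = 313410 km = 3.1341×10⁸ m.
Escape speed v_esc = √(2μ/r) = √(2 × 1.267×10¹⁷ / 3.134×10⁸) = √(8.085×10⁸) = 28430 m/s.
= 28.43 km/s.

v_esc ≈ 28.4 km/s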